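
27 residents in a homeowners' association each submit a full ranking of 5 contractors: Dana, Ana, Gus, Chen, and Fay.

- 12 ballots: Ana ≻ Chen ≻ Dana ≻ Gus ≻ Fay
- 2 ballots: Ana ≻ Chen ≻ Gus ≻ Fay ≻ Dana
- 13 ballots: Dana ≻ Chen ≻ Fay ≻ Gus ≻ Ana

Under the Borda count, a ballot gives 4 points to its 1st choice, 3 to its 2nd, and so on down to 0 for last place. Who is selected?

Borda scores:
  Dana: 12·2 + 2·0 + 13·4 = 76
  Ana: 12·4 + 2·4 + 13·0 = 56
  Gus: 12·1 + 2·2 + 13·1 = 29
  Chen: 12·3 + 2·3 + 13·3 = 81
  Fay: 12·0 + 2·1 + 13·2 = 28
Chen has the highest total.

Chen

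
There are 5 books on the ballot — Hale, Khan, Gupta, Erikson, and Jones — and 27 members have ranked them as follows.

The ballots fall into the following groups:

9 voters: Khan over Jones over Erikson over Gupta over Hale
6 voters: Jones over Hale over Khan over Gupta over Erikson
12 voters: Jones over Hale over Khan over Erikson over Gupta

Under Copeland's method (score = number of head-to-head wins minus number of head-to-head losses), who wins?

Jones

Pairwise results:
  Hale vs Khan: Hale wins 18–9.
  Hale vs Gupta: Hale wins 18–9.
  Hale vs Erikson: Hale wins 18–9.
  Hale vs Jones: Jones wins 27–0.
  Khan vs Gupta: Khan wins 27–0.
  Khan vs Erikson: Khan wins 27–0.
  Khan vs Jones: Jones wins 18–9.
  Gupta vs Erikson: Erikson wins 21–6.
  Gupta vs Jones: Jones wins 27–0.
  Erikson vs Jones: Jones wins 27–0.
Copeland scores (wins − losses):
  Hale: 3 − 1 = 2
  Khan: 2 − 2 = 0
  Gupta: 0 − 4 = -4
  Erikson: 1 − 3 = -2
  Jones: 4 − 0 = 4
Jones has the best Copeland score.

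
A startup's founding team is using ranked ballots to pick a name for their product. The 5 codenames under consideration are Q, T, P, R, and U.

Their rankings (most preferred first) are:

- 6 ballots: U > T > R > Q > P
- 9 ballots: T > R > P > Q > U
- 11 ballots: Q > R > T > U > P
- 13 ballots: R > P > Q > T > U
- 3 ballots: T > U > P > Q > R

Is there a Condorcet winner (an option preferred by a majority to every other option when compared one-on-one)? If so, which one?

Head-to-head results (42 voters total):
Q vs T: Q wins 24–18.
Q vs P: P wins 25–17.
Q vs R: R wins 28–14.
Q vs U: Q wins 33–9.
T vs P: T wins 29–13.
T vs R: R wins 24–18.
T vs U: T wins 36–6.
P vs R: R wins 39–3.
P vs U: P wins 22–20.
R vs U: R wins 33–9.
R beats each rival — Q (28–14), T (24–18), P (39–3), U (33–9) — so R is the Condorcet winner.

R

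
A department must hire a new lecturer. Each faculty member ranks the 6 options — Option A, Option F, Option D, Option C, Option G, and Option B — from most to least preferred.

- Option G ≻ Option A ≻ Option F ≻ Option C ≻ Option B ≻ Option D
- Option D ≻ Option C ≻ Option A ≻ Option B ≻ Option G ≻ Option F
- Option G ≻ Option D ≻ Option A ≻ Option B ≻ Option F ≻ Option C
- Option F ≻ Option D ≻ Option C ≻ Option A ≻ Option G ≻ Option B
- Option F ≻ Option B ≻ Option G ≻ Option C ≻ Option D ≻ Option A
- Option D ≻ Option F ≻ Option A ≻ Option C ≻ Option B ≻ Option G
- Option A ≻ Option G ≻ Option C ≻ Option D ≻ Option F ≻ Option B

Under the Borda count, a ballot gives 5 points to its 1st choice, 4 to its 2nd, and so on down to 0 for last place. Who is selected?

Option D

Borda scores:
  Option A: 4 + 3 + 3 + 2 + 0 + 3 + 5 = 20
  Option F: 3 + 0 + 1 + 5 + 5 + 4 + 1 = 19
  Option D: 0 + 5 + 4 + 4 + 1 + 5 + 2 = 21
  Option C: 2 + 4 + 0 + 3 + 2 + 2 + 3 = 16
  Option G: 5 + 1 + 5 + 1 + 3 + 0 + 4 = 19
  Option B: 1 + 2 + 2 + 0 + 4 + 1 + 0 = 10
Option D has the highest total.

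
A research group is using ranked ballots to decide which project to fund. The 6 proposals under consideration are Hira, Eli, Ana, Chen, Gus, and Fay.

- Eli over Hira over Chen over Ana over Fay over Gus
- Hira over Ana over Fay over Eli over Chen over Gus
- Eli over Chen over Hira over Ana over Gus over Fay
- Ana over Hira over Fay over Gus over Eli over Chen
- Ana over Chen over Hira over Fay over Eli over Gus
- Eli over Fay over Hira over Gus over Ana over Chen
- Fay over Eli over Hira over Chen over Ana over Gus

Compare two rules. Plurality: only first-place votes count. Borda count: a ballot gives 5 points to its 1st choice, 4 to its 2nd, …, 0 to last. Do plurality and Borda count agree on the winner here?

No

Plurality first-place counts: Hira 1, Eli 3, Ana 2, Chen 0, Gus 0, Fay 1 → Eli.
Borda totals: Hira 25, Eli 23, Ana 20, Chen 14, Gus 5, Fay 18 → Hira.
The two rules disagree: plurality picks Eli, Borda picks Hira.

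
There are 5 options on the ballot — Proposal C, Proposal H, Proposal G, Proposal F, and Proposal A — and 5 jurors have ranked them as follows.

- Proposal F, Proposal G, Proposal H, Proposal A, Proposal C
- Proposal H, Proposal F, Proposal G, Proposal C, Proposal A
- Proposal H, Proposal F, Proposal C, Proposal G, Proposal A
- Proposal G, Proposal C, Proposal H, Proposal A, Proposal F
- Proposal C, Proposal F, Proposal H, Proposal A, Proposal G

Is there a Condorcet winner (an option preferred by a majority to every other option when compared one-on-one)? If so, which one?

Proposal H

Head-to-head results (5 voters total):
Proposal C vs Proposal H: Proposal H wins 3–2.
Proposal C vs Proposal G: Proposal G wins 3–2.
Proposal C vs Proposal F: Proposal F wins 3–2.
Proposal C vs Proposal A: Proposal C wins 4–1.
Proposal H vs Proposal G: Proposal H wins 3–2.
Proposal H vs Proposal F: Proposal H wins 3–2.
Proposal H vs Proposal A: Proposal H wins 5–0.
Proposal G vs Proposal F: Proposal F wins 4–1.
Proposal G vs Proposal A: Proposal G wins 4–1.
Proposal F vs Proposal A: Proposal F wins 4–1.
Proposal H beats each rival — Proposal C (3–2), Proposal G (3–2), Proposal F (3–2), Proposal A (5–0) — so Proposal H is the Condorcet winner.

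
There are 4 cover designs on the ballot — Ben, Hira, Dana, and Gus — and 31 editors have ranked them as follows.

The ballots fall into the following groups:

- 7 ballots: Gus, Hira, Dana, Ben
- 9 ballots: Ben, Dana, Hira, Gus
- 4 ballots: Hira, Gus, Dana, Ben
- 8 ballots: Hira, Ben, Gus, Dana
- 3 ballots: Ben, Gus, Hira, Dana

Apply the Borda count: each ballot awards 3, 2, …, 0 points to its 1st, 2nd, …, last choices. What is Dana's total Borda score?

Borda scores:
  Ben: 7·0 + 9·3 + 4·0 + 8·2 + 3·3 = 52
  Hira: 7·2 + 9·1 + 4·3 + 8·3 + 3·1 = 62
  Dana: 7·1 + 9·2 + 4·1 + 8·0 + 3·0 = 29
  Gus: 7·3 + 9·0 + 4·2 + 8·1 + 3·2 = 43

29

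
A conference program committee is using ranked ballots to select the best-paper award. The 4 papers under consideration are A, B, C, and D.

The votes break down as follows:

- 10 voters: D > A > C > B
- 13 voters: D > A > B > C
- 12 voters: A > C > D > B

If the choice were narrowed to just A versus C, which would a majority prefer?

Ballots ranking A above C: 10+13+12 = 35.
Ballots ranking C above A: 0.
A wins the head-to-head, 35–0.

A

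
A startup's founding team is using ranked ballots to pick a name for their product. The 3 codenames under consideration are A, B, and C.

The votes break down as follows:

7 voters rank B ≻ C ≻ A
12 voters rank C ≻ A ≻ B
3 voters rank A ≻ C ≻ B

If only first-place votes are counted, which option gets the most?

C

First-place vote totals:
  A: 3
  B: 7
  C: 12
C has the most first-place votes.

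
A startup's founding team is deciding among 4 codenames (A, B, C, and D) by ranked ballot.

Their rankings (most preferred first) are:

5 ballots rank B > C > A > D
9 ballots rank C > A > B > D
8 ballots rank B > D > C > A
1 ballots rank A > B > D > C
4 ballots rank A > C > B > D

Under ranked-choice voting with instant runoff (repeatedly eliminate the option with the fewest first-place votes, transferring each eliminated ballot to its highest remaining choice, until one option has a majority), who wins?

Round 1: B 13, C 9, A 5, D 0. D has the fewest and is eliminated.
Round 2: B 13, C 9, A 5. A has the fewest and is eliminated.
Round 3: B 14, C 13. B has a majority.

B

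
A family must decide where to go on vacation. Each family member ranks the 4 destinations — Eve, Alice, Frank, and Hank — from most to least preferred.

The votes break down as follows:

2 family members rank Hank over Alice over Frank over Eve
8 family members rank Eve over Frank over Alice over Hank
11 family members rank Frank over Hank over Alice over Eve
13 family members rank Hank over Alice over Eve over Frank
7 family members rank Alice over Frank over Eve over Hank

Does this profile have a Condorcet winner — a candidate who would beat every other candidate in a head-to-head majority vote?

No

Head-to-head results (41 voters total):
Eve vs Alice: Alice wins 33–8.
Eve vs Frank: Eve wins 21–20.
Eve vs Hank: Hank wins 26–15.
Alice vs Frank: Alice wins 22–19.
Alice vs Hank: Hank wins 26–15.
Frank vs Hank: Frank wins 26–15.
No candidate beats all others: Eve beats Frank beats Hank beats Eve, a majority cycle.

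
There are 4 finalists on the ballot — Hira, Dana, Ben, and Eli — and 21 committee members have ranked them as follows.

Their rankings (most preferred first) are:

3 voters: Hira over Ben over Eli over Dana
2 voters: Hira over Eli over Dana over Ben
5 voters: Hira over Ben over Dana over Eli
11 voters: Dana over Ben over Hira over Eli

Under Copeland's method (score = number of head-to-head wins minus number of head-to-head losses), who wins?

Pairwise results:
  Hira vs Dana: Dana wins 11–10.
  Hira vs Ben: Ben wins 11–10.
  Hira vs Eli: Hira wins 21–0.
  Dana vs Ben: Dana wins 13–8.
  Dana vs Eli: Dana wins 16–5.
  Ben vs Eli: Ben wins 19–2.
Copeland scores (wins − losses):
  Hira: 1 − 2 = -1
  Dana: 3 − 0 = 3
  Ben: 2 − 1 = 1
  Eli: 0 − 3 = -3
Dana has the best Copeland score.

Dana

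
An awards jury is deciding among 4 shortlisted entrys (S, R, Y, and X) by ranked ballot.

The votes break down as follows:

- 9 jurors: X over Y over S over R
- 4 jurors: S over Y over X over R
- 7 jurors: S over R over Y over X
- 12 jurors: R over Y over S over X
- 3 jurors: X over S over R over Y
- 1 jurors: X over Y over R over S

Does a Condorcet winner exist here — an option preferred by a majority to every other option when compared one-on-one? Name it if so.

No Condorcet winner

Head-to-head results (36 voters total):
S vs R: S wins 23–13.
S vs Y: Y wins 22–14.
S vs X: S wins 23–13.
R vs Y: R wins 22–14.
R vs X: R wins 19–17.
Y vs X: Y wins 23–13.
No candidate beats all others: S beats R beats Y beats S, a majority cycle.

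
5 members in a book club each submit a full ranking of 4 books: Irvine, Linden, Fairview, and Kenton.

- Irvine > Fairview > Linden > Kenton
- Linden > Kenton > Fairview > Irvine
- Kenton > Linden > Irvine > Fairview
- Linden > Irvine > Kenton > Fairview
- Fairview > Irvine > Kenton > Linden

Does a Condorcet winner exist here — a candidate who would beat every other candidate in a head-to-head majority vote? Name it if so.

Linden

Head-to-head results (5 voters total):
Irvine vs Linden: Linden wins 3–2.
Irvine vs Fairview: Irvine wins 3–2.
Irvine vs Kenton: Irvine wins 3–2.
Linden vs Fairview: Linden wins 3–2.
Linden vs Kenton: Linden wins 3–2.
Fairview vs Kenton: Kenton wins 3–2.
Linden beats each rival — Irvine (3–2), Fairview (3–2), Kenton (3–2) — so Linden is the Condorcet winner.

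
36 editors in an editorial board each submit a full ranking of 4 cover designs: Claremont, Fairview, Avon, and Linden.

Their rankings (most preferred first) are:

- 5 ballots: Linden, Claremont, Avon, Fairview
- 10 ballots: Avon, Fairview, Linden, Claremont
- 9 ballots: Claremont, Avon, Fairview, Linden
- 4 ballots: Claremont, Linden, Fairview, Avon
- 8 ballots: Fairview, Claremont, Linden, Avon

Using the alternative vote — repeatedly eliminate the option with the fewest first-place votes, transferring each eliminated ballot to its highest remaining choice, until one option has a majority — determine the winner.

Claremont

Round 1: Claremont 13, Avon 10, Fairview 8, Linden 5. Linden has the fewest and is eliminated.
Round 2: Claremont 18, Avon 10, Fairview 8. Fairview has the fewest and is eliminated.
Round 3: Claremont 26, Avon 10. Claremont has a majority.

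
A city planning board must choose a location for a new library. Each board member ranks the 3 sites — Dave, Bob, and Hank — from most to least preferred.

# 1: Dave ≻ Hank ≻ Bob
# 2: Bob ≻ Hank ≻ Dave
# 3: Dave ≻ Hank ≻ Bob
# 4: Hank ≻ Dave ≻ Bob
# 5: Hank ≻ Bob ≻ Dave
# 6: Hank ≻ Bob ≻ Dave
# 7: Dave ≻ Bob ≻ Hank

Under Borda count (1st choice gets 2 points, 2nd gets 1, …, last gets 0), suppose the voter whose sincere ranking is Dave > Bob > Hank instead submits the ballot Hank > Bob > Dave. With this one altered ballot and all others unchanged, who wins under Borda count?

Borda totals with the altered ballot: Dave 5, Bob 5, Hank 11.
The winner is unchanged: still Hank.

Hank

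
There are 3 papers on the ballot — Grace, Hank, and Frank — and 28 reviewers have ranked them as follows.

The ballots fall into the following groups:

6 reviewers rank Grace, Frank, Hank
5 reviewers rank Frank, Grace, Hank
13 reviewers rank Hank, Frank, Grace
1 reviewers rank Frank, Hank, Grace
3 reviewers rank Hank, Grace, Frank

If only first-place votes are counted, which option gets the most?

First-place vote totals:
  Grace: 6
  Hank: 16
  Frank: 6
Hank has the most first-place votes.

Hank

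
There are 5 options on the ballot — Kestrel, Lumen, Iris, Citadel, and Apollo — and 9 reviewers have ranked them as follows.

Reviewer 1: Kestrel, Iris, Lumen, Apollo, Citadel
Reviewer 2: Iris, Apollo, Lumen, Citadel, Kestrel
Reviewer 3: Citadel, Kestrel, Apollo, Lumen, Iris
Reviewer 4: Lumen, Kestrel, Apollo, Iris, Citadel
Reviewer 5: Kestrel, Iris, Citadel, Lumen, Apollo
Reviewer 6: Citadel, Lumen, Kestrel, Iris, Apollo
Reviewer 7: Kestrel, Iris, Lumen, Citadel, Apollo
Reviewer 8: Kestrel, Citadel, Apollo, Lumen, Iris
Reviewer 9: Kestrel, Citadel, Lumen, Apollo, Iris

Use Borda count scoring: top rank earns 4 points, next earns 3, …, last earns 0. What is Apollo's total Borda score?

11

Borda scores:
  Kestrel: 4 + 0 + 3 + 3 + 4 + 2 + 4 + 4 + 4 = 28
  Lumen: 2 + 2 + 1 + 4 + 1 + 3 + 2 + 1 + 2 = 18
  Iris: 3 + 4 + 0 + 1 + 3 + 1 + 3 + 0 + 0 = 15
  Citadel: 0 + 1 + 4 + 0 + 2 + 4 + 1 + 3 + 3 = 18
  Apollo: 1 + 3 + 2 + 2 + 0 + 0 + 0 + 2 + 1 = 11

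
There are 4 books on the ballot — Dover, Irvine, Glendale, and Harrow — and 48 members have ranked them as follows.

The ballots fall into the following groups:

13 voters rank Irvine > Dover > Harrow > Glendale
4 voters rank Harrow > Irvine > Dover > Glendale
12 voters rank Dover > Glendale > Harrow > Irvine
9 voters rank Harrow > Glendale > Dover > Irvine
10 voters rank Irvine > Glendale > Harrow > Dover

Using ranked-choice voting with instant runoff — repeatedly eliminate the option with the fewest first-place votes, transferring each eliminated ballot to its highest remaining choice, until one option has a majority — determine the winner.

Round 1: Irvine 23, Harrow 13, Dover 12, Glendale 0. Glendale has the fewest and is eliminated.
Round 2: Irvine 23, Harrow 13, Dover 12. Dover has the fewest and is eliminated.
Round 3: Harrow 25, Irvine 23. Harrow has a majority.

Harrow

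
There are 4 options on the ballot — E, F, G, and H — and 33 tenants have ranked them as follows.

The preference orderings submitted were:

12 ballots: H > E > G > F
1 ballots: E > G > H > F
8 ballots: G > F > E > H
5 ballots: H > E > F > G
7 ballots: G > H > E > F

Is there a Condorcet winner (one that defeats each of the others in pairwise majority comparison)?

Head-to-head results (33 voters total):
E vs F: E wins 25–8.
E vs G: E wins 18–15.
E vs H: H wins 24–9.
F vs G: G wins 28–5.
F vs H: H wins 25–8.
G vs H: H wins 17–16.
H beats each rival — E (24–9), F (25–8), G (17–16) — so H is the Condorcet winner.

Yes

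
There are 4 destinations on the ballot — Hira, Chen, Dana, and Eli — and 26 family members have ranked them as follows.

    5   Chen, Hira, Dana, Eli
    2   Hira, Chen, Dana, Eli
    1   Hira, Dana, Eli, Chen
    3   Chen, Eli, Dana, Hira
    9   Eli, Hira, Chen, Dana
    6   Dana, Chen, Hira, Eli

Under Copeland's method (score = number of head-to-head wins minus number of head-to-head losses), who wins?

Pairwise results:
  Hira vs Chen: Chen wins 14–12.
  Hira vs Dana: Hira wins 17–9.
  Hira vs Eli: Hira wins 14–12.
  Chen vs Dana: Chen wins 19–7.
  Chen vs Eli: Chen wins 16–10.
  Dana vs Eli: Dana wins 14–12.
Copeland scores (wins − losses):
  Hira: 2 − 1 = 1
  Chen: 3 − 0 = 3
  Dana: 1 − 2 = -1
  Eli: 0 − 3 = -3
Chen has the best Copeland score.

Chen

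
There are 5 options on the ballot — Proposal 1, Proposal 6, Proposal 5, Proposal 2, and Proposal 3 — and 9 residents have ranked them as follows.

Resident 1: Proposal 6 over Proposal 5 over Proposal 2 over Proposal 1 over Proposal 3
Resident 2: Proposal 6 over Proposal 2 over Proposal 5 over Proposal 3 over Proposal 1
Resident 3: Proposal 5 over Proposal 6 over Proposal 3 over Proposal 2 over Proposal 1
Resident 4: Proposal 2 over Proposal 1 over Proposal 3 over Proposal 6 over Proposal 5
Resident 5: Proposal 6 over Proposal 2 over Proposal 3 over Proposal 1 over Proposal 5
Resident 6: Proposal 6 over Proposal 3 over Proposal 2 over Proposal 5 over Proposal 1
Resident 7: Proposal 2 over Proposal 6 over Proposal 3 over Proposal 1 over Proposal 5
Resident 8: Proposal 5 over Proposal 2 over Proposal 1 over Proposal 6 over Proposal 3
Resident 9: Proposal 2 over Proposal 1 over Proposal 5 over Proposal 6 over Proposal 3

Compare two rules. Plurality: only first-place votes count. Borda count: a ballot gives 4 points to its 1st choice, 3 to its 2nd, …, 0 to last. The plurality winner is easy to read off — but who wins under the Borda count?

Proposal 2

Plurality first-place counts: Proposal 1 0, Proposal 6 4, Proposal 5 2, Proposal 2 3, Proposal 3 0 → Proposal 6.
Borda totals: Proposal 1 11, Proposal 6 25, Proposal 5 16, Proposal 2 26, Proposal 3 12 → Proposal 2.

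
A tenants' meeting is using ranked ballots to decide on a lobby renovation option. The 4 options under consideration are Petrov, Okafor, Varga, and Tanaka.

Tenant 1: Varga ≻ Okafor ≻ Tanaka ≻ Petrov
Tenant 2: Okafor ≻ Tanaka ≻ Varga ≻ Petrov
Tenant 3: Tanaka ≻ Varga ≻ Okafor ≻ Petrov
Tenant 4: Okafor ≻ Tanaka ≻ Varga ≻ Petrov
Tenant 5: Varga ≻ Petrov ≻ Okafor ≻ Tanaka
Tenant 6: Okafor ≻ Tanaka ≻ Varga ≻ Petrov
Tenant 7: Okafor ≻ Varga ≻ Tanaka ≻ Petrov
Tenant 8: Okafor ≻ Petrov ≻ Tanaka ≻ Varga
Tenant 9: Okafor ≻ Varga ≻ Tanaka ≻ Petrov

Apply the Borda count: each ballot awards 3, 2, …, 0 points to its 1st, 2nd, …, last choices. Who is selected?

Borda scores:
  Petrov: 0 + 0 + 0 + 0 + 2 + 0 + 0 + 2 + 0 = 4
  Okafor: 2 + 3 + 1 + 3 + 1 + 3 + 3 + 3 + 3 = 22
  Varga: 3 + 1 + 2 + 1 + 3 + 1 + 2 + 0 + 2 = 15
  Tanaka: 1 + 2 + 3 + 2 + 0 + 2 + 1 + 1 + 1 = 13
Okafor has the highest total.

Okafor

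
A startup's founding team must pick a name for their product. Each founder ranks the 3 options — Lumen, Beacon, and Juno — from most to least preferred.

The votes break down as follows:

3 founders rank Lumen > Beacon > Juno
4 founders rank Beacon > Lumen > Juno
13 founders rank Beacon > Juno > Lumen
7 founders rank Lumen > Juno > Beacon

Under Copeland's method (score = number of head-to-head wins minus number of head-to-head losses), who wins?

Pairwise results:
  Lumen vs Beacon: Beacon wins 17–10.
  Lumen vs Juno: Lumen wins 14–13.
  Beacon vs Juno: Beacon wins 20–7.
Copeland scores (wins − losses):
  Lumen: 1 − 1 = 0
  Beacon: 2 − 0 = 2
  Juno: 0 − 2 = -2
Beacon has the best Copeland score.

Beacon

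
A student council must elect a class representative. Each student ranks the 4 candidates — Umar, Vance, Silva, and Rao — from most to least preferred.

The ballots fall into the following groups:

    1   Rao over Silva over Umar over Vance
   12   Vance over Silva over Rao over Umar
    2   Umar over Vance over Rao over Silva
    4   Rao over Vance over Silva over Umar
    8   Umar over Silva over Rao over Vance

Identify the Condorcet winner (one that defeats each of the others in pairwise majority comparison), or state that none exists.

Vance

Head-to-head results (27 voters total):
Umar vs Vance: Vance wins 16–11.
Umar vs Silva: Silva wins 17–10.
Umar vs Rao: Rao wins 17–10.
Vance vs Silva: Vance wins 18–9.
Vance vs Rao: Vance wins 14–13.
Silva vs Rao: Silva wins 20–7.
Vance beats each rival — Umar (16–11), Silva (18–9), Rao (14–13) — so Vance is the Condorcet winner.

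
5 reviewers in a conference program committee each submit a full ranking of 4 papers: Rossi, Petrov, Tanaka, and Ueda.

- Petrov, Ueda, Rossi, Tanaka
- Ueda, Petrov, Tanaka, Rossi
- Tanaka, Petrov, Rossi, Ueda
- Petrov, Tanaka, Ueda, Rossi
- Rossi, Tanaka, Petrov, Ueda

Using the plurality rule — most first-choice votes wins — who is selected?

First-place vote totals:
  Rossi: 1
  Petrov: 2
  Tanaka: 1
  Ueda: 1
Petrov has the most first-place votes.

Petrov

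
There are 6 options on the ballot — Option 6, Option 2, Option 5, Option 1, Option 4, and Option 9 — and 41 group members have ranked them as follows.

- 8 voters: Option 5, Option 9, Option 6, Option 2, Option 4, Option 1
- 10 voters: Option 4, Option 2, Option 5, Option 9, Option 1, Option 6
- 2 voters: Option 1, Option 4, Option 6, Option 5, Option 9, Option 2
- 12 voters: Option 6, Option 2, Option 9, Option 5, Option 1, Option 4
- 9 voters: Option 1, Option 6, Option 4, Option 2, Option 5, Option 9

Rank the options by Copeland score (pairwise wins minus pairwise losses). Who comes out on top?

Pairwise results:
  Option 6 vs Option 2: Option 6 wins 31–10.
  Option 6 vs Option 5: Option 6 wins 23–18.
  Option 6 vs Option 1: Option 1 wins 21–20.
  Option 6 vs Option 4: Option 6 wins 29–12.
  Option 6 vs Option 9: Option 6 wins 23–18.
  Option 2 vs Option 5: Option 2 wins 31–10.
  Option 2 vs Option 1: Option 2 wins 30–11.
  Option 2 vs Option 4: Option 4 wins 21–20.
  Option 2 vs Option 9: Option 2 wins 31–10.
  Option 5 vs Option 1: Option 5 wins 30–11.
  Option 5 vs Option 4: Option 4 wins 21–20.
  Option 5 vs Option 9: Option 5 wins 29–12.
  Option 1 vs Option 4: Option 1 wins 23–18.
  Option 1 vs Option 9: Option 9 wins 30–11.
  Option 4 vs Option 9: Option 4 wins 21–20.
Copeland scores (wins − losses):
  Option 6: 4 − 1 = 3
  Option 2: 3 − 2 = 1
  Option 5: 2 − 3 = -1
  Option 1: 2 − 3 = -1
  Option 4: 3 − 2 = 1
  Option 9: 1 − 4 = -3
Option 6 has the best Copeland score.

Option 6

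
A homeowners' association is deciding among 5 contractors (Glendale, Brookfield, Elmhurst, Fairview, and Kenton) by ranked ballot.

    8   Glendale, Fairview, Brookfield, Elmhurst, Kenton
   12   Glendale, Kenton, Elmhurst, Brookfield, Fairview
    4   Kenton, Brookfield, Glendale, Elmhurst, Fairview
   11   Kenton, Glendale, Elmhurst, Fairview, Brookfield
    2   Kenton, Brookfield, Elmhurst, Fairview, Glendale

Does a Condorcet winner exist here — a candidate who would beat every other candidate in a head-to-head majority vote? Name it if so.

Glendale

Head-to-head results (37 voters total):
Glendale vs Brookfield: Glendale wins 31–6.
Glendale vs Elmhurst: Glendale wins 35–2.
Glendale vs Fairview: Glendale wins 35–2.
Glendale vs Kenton: Glendale wins 20–17.
Brookfield vs Elmhurst: Elmhurst wins 23–14.
Brookfield vs Fairview: Fairview wins 19–18.
Brookfield vs Kenton: Kenton wins 29–8.
Elmhurst vs Fairview: Elmhurst wins 29–8.
Elmhurst vs Kenton: Kenton wins 29–8.
Fairview vs Kenton: Kenton wins 29–8.
Glendale beats each rival — Brookfield (31–6), Elmhurst (35–2), Fairview (35–2), Kenton (20–17) — so Glendale is the Condorcet winner.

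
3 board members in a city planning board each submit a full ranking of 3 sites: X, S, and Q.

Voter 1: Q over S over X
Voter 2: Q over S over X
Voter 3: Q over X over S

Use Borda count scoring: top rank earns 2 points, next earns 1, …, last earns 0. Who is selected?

Q

Borda scores:
  X: 0 + 0 + 1 = 1
  S: 1 + 1 + 0 = 2
  Q: 2 + 2 + 2 = 6
Q has the highest total.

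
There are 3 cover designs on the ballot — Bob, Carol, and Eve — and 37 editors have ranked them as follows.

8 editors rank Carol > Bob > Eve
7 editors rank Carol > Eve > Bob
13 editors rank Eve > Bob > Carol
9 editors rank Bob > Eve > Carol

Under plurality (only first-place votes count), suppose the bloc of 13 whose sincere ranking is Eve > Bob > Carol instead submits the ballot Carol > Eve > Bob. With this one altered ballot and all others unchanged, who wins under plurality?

Carol

First-place totals with the altered ballot: Bob 9, Carol 28, Eve 0.
The winner is unchanged: still Carol.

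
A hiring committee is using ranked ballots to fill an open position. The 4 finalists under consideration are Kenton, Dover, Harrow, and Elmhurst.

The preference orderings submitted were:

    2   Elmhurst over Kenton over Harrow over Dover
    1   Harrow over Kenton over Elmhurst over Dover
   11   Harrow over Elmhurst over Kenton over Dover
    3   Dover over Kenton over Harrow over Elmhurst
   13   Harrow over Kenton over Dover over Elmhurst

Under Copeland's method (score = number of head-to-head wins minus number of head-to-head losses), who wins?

Pairwise results:
  Kenton vs Dover: Kenton wins 27–3.
  Kenton vs Harrow: Harrow wins 25–5.
  Kenton vs Elmhurst: Kenton wins 17–13.
  Dover vs Harrow: Harrow wins 27–3.
  Dover vs Elmhurst: Dover wins 16–14.
  Harrow vs Elmhurst: Harrow wins 28–2.
Copeland scores (wins − losses):
  Kenton: 2 − 1 = 1
  Dover: 1 − 2 = -1
  Harrow: 3 − 0 = 3
  Elmhurst: 0 − 3 = -3
Harrow has the best Copeland score.

Harrow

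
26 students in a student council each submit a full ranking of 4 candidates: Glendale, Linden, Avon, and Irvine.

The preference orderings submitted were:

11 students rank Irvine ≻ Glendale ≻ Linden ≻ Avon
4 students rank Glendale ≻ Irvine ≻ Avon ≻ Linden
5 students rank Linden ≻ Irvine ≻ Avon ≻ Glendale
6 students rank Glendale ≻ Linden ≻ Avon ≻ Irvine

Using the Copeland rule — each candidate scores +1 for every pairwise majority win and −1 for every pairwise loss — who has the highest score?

Pairwise results:
  Glendale vs Linden: Glendale wins 21–5.
  Glendale vs Avon: Glendale wins 21–5.
  Glendale vs Irvine: Irvine wins 16–10.
  Linden vs Avon: Linden wins 22–4.
  Linden vs Irvine: Irvine wins 15–11.
  Avon vs Irvine: Irvine wins 20–6.
Copeland scores (wins − losses):
  Glendale: 2 − 1 = 1
  Linden: 1 − 2 = -1
  Avon: 0 − 3 = -3
  Irvine: 3 − 0 = 3
Irvine has the best Copeland score.

Irvine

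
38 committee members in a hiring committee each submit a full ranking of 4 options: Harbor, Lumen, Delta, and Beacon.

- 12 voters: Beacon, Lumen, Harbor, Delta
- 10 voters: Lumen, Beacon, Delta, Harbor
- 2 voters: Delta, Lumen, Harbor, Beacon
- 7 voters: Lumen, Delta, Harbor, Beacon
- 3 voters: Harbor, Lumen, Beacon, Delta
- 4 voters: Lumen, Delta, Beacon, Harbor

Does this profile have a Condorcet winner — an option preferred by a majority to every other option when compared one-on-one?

Yes

Head-to-head results (38 voters total):
Harbor vs Lumen: Lumen wins 35–3.
Harbor vs Delta: Delta wins 23–15.
Harbor vs Beacon: Beacon wins 26–12.
Lumen vs Delta: Lumen wins 36–2.
Lumen vs Beacon: Lumen wins 26–12.
Delta vs Beacon: Beacon wins 25–13.
Lumen beats each rival — Harbor (35–3), Delta (36–2), Beacon (26–12) — so Lumen is the Condorcet winner.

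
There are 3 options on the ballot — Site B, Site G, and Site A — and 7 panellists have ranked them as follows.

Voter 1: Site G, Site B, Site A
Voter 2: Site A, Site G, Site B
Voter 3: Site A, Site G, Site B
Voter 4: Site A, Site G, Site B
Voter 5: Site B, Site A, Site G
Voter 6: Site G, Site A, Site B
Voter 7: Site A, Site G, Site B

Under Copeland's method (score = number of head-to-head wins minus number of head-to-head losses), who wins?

Site A

Pairwise results:
  Site B vs Site G: Site G wins 6–1.
  Site B vs Site A: Site A wins 5–2.
  Site G vs Site A: Site A wins 5–2.
Copeland scores (wins − losses):
  Site B: 0 − 2 = -2
  Site G: 1 − 1 = 0
  Site A: 2 − 0 = 2
Site A has the best Copeland score.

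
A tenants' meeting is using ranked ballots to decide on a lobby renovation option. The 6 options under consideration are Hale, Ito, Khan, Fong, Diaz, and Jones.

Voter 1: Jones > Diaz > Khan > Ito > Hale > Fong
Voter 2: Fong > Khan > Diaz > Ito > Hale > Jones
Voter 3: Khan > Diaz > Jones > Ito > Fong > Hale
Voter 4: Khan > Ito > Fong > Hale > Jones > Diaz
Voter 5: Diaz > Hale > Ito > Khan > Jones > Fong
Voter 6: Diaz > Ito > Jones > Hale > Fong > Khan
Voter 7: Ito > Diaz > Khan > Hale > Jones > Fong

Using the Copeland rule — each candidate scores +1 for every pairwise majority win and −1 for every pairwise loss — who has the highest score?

Pairwise results:
  Hale vs Ito: Ito wins 6–1.
  Hale vs Khan: Khan wins 5–2.
  Hale vs Fong: Hale wins 4–3.
  Hale vs Diaz: Diaz wins 6–1.
  Hale vs Jones: Hale wins 4–3.
  Ito vs Khan: Khan wins 4–3.
  Ito vs Fong: Ito wins 6–1.
  Ito vs Diaz: Diaz wins 5–2.
  Ito vs Jones: Ito wins 5–2.
  Khan vs Fong: Khan wins 5–2.
  Khan vs Diaz: Diaz wins 4–3.
  Khan vs Jones: Khan wins 5–2.
  Fong vs Diaz: Diaz wins 5–2.
  Fong vs Jones: Jones wins 5–2.
  Diaz vs Jones: Diaz wins 5–2.
Copeland scores (wins − losses):
  Hale: 2 − 3 = -1
  Ito: 3 − 2 = 1
  Khan: 4 − 1 = 3
  Fong: 0 − 5 = -5
  Diaz: 5 − 0 = 5
  Jones: 1 − 4 = -3
Diaz has the best Copeland score.

Diaz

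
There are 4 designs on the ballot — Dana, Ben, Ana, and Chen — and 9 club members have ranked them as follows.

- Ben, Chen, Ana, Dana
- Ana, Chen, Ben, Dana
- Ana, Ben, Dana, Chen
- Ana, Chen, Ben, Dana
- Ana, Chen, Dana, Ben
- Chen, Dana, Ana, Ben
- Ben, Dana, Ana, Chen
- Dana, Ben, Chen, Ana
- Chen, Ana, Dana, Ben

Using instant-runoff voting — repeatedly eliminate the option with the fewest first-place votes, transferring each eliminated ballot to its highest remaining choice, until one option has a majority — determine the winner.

Ana

Round 1: Ana 4, Ben 2, Chen 2, Dana 1. Dana has the fewest and is eliminated.
Round 2: Ana 4, Ben 3, Chen 2. Chen has the fewest and is eliminated.
Round 3: Ana 6, Ben 3. Ana has a majority.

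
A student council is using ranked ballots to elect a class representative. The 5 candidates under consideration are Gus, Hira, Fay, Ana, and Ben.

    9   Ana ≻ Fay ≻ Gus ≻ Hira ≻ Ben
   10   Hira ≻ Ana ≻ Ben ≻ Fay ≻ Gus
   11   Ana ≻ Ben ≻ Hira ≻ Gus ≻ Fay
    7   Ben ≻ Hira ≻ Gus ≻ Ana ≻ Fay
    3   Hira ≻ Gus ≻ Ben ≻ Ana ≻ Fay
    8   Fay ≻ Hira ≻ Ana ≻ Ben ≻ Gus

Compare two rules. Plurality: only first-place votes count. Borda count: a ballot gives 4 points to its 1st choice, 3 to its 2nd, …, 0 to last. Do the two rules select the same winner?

Plurality first-place counts: Gus 0, Hira 13, Fay 8, Ana 20, Ben 7 → Ana.
Borda totals: Gus 52, Hira 128, Fay 69, Ana 136, Ben 95 → Ana.
The two rules agree on Ana.

Yes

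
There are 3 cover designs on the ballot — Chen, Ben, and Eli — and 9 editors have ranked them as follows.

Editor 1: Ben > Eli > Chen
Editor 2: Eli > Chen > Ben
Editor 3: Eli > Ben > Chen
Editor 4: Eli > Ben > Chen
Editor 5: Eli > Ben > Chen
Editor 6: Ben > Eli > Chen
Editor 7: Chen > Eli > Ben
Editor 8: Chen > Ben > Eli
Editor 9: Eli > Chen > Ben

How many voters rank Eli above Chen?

7

Ballots ranking Eli above Chen: 7.
Ballots ranking Chen above Eli: 2.
So 7 of 9 voters prefer Eli to Chen.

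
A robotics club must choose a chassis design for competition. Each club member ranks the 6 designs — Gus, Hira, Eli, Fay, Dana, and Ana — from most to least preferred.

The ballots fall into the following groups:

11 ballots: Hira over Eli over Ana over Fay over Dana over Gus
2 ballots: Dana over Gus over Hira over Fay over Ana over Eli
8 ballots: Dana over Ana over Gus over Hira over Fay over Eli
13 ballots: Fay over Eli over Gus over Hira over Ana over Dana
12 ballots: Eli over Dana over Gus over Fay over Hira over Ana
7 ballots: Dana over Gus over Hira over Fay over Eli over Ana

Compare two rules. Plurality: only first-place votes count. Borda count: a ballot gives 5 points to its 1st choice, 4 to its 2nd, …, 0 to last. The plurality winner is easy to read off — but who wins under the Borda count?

Eli

Plurality first-place counts: Gus 0, Hira 11, Eli 12, Fay 13, Dana 17, Ana 0 → Dana.
Borda totals: Gus 135, Hira 136, Eli 163, Fay 137, Dana 144, Ana 80 → Eli.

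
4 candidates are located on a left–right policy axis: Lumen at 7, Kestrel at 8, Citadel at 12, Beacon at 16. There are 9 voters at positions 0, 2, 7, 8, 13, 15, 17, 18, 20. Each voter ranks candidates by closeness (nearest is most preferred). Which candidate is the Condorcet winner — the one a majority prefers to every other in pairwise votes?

With single-peaked preferences on a line, the Condorcet winner is the candidate closest to the median voter.
The median voter (position 13) is closest to Citadel at 12.
Check: Citadel vs Lumen — voters closer to Citadel: 5 of 9.

Citadel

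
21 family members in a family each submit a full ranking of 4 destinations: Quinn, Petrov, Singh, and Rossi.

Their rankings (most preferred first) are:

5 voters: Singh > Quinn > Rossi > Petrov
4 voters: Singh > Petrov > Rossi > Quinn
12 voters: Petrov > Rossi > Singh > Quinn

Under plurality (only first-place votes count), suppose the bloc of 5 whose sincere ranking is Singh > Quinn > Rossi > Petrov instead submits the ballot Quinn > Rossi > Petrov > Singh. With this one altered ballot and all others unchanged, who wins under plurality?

First-place totals with the altered ballot: Quinn 5, Petrov 12, Singh 4, Rossi 0.
The winner is unchanged: still Petrov.

Petrov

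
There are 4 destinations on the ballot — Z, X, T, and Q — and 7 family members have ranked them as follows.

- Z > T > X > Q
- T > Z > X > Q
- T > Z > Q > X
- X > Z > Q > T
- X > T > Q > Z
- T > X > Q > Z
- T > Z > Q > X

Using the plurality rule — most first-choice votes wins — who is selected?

First-place vote totals:
  Z: 1
  X: 2
  T: 4
  Q: 0
T has the most first-place votes.

T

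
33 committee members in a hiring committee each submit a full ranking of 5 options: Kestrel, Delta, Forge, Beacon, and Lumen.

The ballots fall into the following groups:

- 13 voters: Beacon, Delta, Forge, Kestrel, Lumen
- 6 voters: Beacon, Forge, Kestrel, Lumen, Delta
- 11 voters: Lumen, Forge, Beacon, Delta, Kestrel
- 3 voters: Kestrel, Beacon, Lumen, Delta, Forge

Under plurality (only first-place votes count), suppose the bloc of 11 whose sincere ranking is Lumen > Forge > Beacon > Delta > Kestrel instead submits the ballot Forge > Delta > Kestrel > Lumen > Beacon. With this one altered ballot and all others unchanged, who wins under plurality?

Beacon

First-place totals with the altered ballot: Kestrel 3, Delta 0, Forge 11, Beacon 19, Lumen 0.
The winner is unchanged: still Beacon.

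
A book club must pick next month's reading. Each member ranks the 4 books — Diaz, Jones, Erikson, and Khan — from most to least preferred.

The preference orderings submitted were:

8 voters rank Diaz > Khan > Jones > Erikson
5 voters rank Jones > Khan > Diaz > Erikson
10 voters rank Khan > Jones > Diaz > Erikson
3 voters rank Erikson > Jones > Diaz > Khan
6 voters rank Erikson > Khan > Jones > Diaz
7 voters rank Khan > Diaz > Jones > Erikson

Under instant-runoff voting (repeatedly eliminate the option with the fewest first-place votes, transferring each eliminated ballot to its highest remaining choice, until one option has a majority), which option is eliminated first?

Jones

Round 1: Khan 17, Erikson 9, Diaz 8, Jones 5. Jones has the fewest and is eliminated.
Round 2: Khan 22, Erikson 9, Diaz 8. Khan has a majority.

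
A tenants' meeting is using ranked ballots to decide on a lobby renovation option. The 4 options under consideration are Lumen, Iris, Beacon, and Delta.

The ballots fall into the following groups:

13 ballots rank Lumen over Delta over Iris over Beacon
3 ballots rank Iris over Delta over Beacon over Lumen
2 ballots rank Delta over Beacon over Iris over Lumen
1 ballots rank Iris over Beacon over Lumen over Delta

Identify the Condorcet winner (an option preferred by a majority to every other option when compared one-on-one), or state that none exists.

Head-to-head results (19 voters total):
Lumen vs Iris: Lumen wins 13–6.
Lumen vs Beacon: Lumen wins 13–6.
Lumen vs Delta: Lumen wins 14–5.
Iris vs Beacon: Iris wins 17–2.
Iris vs Delta: Delta wins 15–4.
Beacon vs Delta: Delta wins 18–1.
Lumen beats each rival — Iris (13–6), Beacon (13–6), Delta (14–5) — so Lumen is the Condorcet winner.

Lumen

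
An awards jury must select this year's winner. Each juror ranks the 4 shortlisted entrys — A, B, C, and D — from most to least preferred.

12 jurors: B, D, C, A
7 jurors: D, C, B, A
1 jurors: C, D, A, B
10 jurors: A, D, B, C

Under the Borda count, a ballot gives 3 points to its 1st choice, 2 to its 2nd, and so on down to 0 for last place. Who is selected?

Borda scores:
  A: 12·0 + 7·0 + 1 + 10·3 = 31
  B: 12·3 + 7·1 + 0 + 10·1 = 53
  C: 12·1 + 7·2 + 3 + 10·0 = 29
  D: 12·2 + 7·3 + 2 + 10·2 = 67
D has the highest total.

D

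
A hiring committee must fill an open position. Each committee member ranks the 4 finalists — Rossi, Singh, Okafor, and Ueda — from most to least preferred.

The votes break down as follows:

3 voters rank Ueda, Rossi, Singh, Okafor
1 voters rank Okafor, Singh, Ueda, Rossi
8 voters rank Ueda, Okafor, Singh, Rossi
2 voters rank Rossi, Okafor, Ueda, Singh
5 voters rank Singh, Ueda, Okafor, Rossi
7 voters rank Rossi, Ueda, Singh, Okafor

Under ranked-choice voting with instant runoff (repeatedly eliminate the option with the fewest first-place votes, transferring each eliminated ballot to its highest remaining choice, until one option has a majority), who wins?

Round 1: Ueda 11, Rossi 9, Singh 5, Okafor 1. Okafor has the fewest and is eliminated.
Round 2: Ueda 11, Rossi 9, Singh 6. Singh has the fewest and is eliminated.
Round 3: Ueda 17, Rossi 9. Ueda has a majority.

Ueda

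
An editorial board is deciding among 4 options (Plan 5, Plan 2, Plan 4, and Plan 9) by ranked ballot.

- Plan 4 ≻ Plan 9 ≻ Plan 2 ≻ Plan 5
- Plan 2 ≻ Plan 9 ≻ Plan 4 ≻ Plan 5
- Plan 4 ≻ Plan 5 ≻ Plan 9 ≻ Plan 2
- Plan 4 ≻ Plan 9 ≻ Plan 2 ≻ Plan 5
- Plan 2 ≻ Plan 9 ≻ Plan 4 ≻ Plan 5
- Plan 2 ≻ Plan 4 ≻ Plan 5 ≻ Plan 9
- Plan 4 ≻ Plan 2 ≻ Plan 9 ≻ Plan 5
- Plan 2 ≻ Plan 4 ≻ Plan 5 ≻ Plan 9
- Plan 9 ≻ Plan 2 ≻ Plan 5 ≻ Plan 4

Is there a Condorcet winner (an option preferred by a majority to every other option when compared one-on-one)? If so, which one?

Plan 2

Head-to-head results (9 voters total):
Plan 5 vs Plan 2: Plan 2 wins 8–1.
Plan 5 vs Plan 4: Plan 4 wins 8–1.
Plan 5 vs Plan 9: Plan 9 wins 6–3.
Plan 2 vs Plan 4: Plan 2 wins 5–4.
Plan 2 vs Plan 9: Plan 2 wins 5–4.
Plan 4 vs Plan 9: Plan 4 wins 6–3.
Plan 2 beats each rival — Plan 5 (8–1), Plan 4 (5–4), Plan 9 (5–4) — so Plan 2 is the Condorcet winner.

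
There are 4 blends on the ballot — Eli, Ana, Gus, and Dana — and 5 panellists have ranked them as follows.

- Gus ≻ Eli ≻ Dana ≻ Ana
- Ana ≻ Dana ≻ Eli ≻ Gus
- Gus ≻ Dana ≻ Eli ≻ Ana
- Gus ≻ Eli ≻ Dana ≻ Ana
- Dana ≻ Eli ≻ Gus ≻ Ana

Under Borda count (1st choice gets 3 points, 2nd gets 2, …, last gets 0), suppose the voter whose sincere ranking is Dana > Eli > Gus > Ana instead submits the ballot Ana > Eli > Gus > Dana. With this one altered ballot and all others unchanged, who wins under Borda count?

Borda totals with the altered ballot: Eli 8, Ana 6, Gus 10, Dana 6.
The winner is unchanged: still Gus.

Gus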